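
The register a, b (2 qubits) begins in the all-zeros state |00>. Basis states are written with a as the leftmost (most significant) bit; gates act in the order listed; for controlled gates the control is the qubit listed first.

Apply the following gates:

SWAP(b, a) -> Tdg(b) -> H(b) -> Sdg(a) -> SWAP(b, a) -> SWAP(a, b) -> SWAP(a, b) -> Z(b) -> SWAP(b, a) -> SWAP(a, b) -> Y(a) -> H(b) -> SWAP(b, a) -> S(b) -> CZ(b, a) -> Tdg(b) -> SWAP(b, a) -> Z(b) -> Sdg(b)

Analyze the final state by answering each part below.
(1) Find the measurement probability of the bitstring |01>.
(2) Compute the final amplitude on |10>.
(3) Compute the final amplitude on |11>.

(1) Outcome |01> occurs with probability 1/4. Key observation: gates 6-7 undo each other exactly, leaving only the rest of the circuit to track.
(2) The amplitude on |10> is exp(3*I*pi/4)/2.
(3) The amplitude on |11> is exp(I*pi/4)/2.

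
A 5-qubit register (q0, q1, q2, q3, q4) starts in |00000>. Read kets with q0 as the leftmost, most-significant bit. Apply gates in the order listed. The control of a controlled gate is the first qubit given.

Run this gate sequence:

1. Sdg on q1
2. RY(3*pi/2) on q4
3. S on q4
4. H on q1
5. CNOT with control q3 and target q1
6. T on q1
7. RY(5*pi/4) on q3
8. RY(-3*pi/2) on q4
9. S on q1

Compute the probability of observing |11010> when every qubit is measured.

The probability of measuring |11010> is 0.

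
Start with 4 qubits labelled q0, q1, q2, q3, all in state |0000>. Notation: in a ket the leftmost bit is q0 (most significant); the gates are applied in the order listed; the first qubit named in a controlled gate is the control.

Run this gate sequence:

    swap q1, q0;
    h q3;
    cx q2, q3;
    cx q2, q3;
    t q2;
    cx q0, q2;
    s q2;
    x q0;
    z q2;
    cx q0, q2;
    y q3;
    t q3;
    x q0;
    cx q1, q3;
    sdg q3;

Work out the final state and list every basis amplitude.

After the circuit, the state carries amplitude -sqrt(2)*I/2 on |0010>, sqrt(2)*exp(I*pi/4)/2 on |0011>, and 0 on every other basis state.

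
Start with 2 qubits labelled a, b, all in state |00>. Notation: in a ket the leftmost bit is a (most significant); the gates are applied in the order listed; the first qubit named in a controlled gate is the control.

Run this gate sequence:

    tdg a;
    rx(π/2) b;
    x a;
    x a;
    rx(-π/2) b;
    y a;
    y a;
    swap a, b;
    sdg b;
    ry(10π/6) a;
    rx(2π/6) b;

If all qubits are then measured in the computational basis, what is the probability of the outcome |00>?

A full measurement returns |00> with probability 9/16.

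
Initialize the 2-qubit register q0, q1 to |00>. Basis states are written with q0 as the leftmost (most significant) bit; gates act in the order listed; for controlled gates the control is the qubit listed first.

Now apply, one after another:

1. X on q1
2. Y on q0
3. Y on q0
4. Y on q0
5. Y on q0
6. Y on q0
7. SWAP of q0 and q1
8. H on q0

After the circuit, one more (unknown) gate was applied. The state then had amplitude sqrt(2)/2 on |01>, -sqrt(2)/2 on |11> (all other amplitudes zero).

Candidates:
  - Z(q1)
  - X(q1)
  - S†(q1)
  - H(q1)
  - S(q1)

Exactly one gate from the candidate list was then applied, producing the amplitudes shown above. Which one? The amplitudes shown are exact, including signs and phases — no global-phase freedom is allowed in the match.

The applied gate was S†(q1).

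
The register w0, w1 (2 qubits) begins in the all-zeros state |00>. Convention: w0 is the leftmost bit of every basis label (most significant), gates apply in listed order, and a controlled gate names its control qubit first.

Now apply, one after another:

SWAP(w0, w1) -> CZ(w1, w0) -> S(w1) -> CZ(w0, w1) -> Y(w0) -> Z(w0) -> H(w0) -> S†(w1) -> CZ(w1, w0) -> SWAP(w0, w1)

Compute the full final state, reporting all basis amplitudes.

The final amplitudes are -sqrt(2)*I/2 on |00>, sqrt(2)*I/2 on |01>, 0 on |10>, 0 on |11>.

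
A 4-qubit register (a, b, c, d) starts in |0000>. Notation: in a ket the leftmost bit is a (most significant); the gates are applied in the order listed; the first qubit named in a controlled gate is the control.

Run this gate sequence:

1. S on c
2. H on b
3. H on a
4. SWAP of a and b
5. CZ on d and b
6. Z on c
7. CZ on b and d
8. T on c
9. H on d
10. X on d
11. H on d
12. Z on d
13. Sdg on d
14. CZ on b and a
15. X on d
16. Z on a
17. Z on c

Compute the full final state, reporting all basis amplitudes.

The final amplitudes are 1/2 on |0001>, 1/2 on |0101>, -1/2 on |1001>, 1/2 on |1101>, and 0 on every other basis state. Key observation: the block from step 9 through step 12 cancels to the identity and can be dropped.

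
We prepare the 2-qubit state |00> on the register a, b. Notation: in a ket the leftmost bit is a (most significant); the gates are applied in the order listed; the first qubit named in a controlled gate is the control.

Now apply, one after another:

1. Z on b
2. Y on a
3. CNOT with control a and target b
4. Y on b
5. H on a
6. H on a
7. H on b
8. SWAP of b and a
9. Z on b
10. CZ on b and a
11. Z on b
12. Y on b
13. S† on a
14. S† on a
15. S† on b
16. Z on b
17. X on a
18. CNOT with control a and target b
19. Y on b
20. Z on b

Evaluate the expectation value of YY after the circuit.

The expectation value of YY is 1.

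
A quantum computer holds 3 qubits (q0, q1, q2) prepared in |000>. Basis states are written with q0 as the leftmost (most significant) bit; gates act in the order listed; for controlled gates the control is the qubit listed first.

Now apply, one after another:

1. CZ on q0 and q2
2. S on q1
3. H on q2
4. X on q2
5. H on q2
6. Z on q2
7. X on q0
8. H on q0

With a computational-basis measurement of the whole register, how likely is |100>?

A full measurement returns |100> with probability 1/2. Key observation: gates 3-6 undo each other exactly, leaving only the rest of the circuit to track.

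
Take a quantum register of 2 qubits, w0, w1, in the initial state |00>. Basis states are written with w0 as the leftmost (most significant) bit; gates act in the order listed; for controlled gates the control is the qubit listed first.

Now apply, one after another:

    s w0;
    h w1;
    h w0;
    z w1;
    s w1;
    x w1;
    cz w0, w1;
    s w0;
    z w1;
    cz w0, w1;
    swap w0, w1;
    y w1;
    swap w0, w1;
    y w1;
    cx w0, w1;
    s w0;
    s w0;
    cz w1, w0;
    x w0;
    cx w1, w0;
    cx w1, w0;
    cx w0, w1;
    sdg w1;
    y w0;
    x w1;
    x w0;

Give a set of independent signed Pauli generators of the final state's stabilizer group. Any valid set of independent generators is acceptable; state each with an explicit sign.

The stabilizer group can be generated by +YZ, -ZX, among other valid generating sets.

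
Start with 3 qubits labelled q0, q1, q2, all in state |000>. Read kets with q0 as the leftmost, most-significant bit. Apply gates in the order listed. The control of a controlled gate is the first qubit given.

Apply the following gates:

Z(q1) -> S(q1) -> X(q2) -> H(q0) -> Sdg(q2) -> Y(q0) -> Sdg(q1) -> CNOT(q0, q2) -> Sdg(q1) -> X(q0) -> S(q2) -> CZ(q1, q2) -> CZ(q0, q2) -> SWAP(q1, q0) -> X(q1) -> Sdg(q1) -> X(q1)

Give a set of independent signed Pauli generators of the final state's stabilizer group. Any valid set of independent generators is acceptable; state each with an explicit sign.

The stabilizer group can be generated by -IXX, +ZII, +IZZ, among other valid generating sets.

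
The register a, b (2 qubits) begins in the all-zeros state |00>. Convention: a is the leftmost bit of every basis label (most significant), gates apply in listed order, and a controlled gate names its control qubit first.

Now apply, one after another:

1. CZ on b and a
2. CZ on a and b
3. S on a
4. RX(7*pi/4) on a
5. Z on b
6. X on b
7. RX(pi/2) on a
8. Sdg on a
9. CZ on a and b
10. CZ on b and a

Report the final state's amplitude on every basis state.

The final amplitudes are 0 on |00>, sqrt(2)*(-sqrt(sqrt(2) + 2) - sqrt(2 - sqrt(2)))/4 on |01>, 0 on |10>, sqrt(2)*(-sqrt(2 - sqrt(2)) + sqrt(sqrt(2) + 2))/4 on |11>.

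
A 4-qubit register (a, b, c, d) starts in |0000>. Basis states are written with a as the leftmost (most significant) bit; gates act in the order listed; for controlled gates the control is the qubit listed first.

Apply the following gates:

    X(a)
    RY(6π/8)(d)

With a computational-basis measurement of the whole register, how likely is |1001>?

The probability of measuring |1001> is sqrt(2)/4 + 1/2.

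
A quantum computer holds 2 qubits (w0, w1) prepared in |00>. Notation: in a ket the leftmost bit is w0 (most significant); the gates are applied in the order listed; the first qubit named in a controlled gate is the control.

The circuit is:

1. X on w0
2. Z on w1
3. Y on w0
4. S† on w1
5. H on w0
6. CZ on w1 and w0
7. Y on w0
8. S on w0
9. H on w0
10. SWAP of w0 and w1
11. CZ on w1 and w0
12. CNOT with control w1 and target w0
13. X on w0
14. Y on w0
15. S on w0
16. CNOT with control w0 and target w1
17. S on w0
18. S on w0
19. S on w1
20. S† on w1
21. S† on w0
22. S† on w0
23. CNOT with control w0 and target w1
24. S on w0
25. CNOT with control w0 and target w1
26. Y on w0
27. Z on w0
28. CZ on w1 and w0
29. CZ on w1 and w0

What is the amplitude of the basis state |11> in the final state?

The amplitude on |11> is 0. Key observation: gates 16-23 undo each other exactly, leaving only the rest of the circuit to track.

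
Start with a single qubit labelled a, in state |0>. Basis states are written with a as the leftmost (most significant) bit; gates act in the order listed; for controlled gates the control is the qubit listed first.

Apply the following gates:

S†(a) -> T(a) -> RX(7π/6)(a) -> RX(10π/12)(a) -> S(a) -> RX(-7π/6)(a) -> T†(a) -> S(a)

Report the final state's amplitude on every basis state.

After the circuit, the state carries amplitude -sqrt(2)/4 + sqrt(6)/4 on |0>, (-sqrt(6) - sqrt(2))*exp(3*I*pi/4)/4 on |1>.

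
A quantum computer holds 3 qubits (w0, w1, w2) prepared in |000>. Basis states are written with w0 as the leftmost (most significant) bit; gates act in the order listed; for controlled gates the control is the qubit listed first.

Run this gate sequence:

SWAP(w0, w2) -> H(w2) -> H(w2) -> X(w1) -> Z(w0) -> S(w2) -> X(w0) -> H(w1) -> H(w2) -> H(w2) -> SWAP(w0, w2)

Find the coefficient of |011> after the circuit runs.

|011> carries amplitude -sqrt(2)/2 in the final state.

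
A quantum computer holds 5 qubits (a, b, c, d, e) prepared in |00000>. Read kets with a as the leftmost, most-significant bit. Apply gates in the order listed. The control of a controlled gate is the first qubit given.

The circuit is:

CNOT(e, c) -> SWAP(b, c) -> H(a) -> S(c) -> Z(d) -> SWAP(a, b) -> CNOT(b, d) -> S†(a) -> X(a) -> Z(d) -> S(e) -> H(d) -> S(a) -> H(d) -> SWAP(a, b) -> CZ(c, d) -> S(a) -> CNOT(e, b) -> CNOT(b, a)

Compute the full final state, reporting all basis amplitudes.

After the circuit, the state carries amplitude sqrt(2)/2 on |01010>, sqrt(2)*I/2 on |11000>, and 0 on every other basis state.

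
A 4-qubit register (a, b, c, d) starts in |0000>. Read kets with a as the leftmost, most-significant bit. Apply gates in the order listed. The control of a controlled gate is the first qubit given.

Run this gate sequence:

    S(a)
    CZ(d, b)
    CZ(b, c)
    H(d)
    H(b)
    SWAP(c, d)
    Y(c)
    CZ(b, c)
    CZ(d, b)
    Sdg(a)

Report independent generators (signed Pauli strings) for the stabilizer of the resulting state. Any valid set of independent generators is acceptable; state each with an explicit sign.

The final state is stabilized by the group generated by +IXZI, -IZXI, +ZIII, +IIIZ; other independent generating sets are equally valid.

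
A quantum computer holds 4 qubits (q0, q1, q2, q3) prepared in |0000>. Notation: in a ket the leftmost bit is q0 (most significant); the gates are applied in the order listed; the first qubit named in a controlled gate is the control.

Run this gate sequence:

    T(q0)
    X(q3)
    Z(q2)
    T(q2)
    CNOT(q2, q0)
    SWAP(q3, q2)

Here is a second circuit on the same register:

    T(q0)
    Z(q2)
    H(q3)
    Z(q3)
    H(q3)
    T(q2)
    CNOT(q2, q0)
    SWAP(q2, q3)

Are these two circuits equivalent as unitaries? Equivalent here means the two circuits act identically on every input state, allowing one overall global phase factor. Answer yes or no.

Yes: on every input state the two circuits agree up to one overall phase factor.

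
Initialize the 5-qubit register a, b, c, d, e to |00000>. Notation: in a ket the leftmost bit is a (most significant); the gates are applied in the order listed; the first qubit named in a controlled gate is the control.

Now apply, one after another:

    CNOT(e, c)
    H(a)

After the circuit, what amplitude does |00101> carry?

The amplitude on |00101> is 0.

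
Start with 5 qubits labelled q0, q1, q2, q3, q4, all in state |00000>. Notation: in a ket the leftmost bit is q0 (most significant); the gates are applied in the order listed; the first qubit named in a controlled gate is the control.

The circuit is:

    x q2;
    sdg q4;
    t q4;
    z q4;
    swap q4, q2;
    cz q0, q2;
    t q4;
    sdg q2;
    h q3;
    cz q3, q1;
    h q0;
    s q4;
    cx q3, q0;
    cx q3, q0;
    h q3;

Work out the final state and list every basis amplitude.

The final amplitudes are sqrt(2)*exp(3*I*pi/4)/2 on |00001>, sqrt(2)*exp(3*I*pi/4)/2 on |10001>, and 0 on every other basis state. Key observation: gates 13-14 undo each other exactly, leaving only the rest of the circuit to track.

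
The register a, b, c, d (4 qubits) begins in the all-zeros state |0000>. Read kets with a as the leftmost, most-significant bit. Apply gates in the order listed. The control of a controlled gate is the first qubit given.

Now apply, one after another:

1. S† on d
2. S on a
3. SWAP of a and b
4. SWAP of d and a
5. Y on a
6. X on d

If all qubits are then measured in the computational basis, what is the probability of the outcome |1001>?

A full measurement returns |1001> with probability 1.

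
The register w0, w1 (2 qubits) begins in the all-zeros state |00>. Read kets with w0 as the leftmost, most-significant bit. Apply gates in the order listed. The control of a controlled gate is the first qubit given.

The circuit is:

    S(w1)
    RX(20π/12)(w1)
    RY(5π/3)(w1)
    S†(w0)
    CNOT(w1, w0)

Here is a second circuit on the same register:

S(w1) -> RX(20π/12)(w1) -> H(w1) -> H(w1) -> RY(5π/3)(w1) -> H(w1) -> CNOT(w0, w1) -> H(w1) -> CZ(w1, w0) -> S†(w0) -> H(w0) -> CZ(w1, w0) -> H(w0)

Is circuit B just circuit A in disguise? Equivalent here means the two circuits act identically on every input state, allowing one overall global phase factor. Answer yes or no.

Yes: on every input state the two circuits agree up to one overall phase factor.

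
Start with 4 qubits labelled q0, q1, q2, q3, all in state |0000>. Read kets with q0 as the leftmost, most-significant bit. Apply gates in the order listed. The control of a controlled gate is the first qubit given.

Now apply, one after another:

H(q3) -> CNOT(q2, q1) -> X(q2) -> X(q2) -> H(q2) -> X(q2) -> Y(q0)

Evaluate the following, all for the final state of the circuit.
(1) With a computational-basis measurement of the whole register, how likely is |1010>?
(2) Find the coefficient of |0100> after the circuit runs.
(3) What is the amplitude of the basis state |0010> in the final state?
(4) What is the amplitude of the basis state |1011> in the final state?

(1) A full measurement returns |1010> with probability 1/4.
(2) |0100> carries amplitude 0 in the final state.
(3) |0010> carries amplitude 0 in the final state.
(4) The amplitude on |1011> is I/2.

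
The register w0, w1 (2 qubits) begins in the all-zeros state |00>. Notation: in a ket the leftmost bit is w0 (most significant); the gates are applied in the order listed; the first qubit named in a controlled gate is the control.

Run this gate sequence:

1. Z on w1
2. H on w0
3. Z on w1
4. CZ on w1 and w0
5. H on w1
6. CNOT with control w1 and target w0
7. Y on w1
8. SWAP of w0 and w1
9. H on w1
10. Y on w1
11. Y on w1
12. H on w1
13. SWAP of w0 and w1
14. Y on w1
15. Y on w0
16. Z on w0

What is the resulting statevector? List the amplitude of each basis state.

After the circuit, the state carries amplitude -I/2 on |00>, -I/2 on |01>, -I/2 on |10>, -I/2 on |11>.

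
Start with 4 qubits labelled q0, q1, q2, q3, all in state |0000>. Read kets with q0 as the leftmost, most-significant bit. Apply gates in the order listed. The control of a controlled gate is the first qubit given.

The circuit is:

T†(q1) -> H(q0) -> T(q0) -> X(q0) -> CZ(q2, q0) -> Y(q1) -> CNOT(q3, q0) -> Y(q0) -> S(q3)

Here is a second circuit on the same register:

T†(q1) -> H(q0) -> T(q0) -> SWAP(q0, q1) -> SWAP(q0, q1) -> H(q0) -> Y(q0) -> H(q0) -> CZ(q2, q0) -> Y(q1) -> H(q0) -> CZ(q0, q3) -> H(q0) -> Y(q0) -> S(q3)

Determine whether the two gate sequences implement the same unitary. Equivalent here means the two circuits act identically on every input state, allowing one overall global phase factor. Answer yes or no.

No, they are not equivalent — no single phase factor reconciles the two unitaries.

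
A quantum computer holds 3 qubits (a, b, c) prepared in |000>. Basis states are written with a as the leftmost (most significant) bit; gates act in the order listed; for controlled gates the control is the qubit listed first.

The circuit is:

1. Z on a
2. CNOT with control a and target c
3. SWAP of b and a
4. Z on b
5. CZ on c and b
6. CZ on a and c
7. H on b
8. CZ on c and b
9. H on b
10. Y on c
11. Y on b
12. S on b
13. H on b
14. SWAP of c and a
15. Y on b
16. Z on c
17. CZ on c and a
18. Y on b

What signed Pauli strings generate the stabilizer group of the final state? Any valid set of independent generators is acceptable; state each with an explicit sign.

One valid set of independent stabilizer generators is -IXI, -ZII, +IIZ (any independent generating set of the same group is equally correct).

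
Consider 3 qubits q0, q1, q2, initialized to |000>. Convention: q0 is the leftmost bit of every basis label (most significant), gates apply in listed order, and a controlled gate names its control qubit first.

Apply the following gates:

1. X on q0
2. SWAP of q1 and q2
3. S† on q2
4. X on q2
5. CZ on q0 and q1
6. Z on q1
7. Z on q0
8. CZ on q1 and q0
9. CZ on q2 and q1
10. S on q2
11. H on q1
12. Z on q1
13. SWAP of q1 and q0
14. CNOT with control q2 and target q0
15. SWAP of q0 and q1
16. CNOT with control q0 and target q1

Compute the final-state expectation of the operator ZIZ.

In the final state, ZIZ has expectation 1.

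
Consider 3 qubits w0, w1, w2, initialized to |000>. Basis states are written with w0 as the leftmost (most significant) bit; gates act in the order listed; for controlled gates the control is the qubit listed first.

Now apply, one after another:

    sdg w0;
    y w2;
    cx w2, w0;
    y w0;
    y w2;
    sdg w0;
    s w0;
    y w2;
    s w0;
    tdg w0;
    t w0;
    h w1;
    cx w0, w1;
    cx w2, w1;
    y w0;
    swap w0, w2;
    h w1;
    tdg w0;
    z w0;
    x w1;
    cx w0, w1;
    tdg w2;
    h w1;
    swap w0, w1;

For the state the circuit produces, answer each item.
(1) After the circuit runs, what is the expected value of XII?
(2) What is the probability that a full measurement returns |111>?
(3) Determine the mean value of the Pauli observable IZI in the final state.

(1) The observable XII averages to 1. Key observation: steps 5-8 multiply out to the identity, so the circuit reduces to the remaining gates.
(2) The probability of measuring |111> is 1/2.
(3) The expectation value of IZI is -1.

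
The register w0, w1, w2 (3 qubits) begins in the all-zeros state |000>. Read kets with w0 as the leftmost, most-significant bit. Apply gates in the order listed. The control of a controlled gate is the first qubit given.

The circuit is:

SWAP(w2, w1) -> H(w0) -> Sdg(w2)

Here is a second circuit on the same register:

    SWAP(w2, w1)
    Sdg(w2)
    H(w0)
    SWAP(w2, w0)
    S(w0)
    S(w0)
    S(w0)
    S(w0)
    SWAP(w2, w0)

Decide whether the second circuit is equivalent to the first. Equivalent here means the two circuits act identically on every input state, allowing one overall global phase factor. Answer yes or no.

Yes: on every input state the two circuits agree up to one overall phase factor.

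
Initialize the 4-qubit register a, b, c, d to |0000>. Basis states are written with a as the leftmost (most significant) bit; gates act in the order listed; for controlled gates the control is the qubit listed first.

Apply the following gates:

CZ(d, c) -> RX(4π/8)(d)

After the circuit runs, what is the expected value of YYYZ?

In the final state, YYYZ has expectation 0.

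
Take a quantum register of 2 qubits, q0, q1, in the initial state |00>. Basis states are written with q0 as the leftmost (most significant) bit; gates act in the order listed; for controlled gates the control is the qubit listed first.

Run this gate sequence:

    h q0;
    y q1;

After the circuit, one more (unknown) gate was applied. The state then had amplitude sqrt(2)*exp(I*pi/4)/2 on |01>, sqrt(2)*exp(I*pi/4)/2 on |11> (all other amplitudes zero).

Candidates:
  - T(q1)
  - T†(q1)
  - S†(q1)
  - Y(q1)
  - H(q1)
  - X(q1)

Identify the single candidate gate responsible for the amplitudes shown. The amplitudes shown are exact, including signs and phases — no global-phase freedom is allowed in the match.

The applied gate was T†(q1).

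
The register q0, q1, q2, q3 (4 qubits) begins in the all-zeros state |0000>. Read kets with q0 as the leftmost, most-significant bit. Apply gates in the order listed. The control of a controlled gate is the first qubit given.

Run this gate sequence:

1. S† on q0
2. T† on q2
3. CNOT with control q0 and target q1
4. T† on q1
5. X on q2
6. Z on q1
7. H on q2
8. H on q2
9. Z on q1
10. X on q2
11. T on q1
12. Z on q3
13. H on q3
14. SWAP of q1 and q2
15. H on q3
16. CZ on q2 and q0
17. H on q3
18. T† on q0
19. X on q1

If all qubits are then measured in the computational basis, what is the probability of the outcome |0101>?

The probability of measuring |0101> is 1/2. Key observation: the block from step 4 through step 11 cancels to the identity and can be dropped.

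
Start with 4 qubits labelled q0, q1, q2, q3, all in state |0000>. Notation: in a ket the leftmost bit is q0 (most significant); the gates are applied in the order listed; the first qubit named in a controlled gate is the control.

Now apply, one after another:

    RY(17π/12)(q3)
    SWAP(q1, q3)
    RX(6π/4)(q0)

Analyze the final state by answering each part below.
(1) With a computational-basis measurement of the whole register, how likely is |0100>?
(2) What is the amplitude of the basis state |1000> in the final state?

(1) A full measurement returns |0100> with probability -sqrt(2)/16 + sqrt(6)/16 + 1/4.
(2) The amplitude on |1000> is -I*sqrt(4 - 2*sqrt(2))/8 + I*sqrt(6*sqrt(2) + 12)/8.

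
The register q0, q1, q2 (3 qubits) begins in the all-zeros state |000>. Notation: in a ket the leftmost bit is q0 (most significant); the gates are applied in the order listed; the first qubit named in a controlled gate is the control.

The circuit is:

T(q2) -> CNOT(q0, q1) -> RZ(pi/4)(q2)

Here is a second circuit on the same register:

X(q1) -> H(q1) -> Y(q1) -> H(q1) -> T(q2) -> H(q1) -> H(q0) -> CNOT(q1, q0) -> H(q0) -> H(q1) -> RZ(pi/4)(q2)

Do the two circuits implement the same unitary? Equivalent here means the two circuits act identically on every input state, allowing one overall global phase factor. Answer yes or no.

No — the two circuits implement different unitaries, even allowing a global phase.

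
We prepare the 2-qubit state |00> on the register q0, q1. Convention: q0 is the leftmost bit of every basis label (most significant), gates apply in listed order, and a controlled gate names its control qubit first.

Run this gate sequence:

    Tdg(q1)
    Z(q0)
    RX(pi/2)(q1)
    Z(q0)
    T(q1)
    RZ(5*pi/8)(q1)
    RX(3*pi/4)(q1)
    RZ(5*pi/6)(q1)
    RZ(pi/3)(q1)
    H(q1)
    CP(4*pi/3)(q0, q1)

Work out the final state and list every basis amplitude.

The final amplitudes are -I*sqrt(sqrt(2)/4 + 1/2)*exp(13*I*pi/48)/2 + sqrt(1/2 - sqrt(2)/4)*exp(-43*I*pi/48)/2 - sqrt(sqrt(2)/4 + 1/2)*exp(-I*pi/48)/2 - I*sqrt(1/2 - sqrt(2)/4)*exp(-41*I*pi/48)/2 on |00>, I*sqrt(1/2 - sqrt(2)/4)*exp(-41*I*pi/48)/2 + sqrt(1/2 - sqrt(2)/4)*exp(-43*I*pi/48)/2 - sqrt(sqrt(2)/4 + 1/2)*exp(-I*pi/48)/2 + I*sqrt(sqrt(2)/4 + 1/2)*exp(13*I*pi/48)/2 on |01>, 0 on |10>, 0 on |11>.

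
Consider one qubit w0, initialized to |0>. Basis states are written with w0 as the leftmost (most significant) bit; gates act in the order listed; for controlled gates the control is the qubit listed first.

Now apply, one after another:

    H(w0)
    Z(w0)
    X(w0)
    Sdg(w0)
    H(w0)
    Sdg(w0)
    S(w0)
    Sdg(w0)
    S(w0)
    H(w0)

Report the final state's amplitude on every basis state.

The resulting statevector has amplitude -sqrt(2)/2 on |0>, -sqrt(2)*I/2 on |1>. Key observation: the block from step 5 through step 10 cancels to the identity and can be dropped.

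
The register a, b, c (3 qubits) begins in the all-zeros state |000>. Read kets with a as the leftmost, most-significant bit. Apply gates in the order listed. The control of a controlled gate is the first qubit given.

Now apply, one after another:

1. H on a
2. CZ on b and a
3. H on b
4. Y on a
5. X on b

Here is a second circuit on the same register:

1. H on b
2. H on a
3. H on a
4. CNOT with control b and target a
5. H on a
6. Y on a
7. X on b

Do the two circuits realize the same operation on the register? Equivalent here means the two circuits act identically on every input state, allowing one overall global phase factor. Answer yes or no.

No: there is an input state on which the two circuits produce genuinely different outputs (not merely differing by a phase).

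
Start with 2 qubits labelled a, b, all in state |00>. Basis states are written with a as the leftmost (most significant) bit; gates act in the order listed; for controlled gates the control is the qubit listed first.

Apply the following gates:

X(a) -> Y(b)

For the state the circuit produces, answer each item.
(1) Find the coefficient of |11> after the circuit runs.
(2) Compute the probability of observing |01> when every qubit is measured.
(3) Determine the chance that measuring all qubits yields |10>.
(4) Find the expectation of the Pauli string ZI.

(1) The final state's coefficient on |11> equals I.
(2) A full measurement returns |01> with probability 0.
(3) Outcome |10> occurs with probability 0.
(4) The observable ZI averages to -1.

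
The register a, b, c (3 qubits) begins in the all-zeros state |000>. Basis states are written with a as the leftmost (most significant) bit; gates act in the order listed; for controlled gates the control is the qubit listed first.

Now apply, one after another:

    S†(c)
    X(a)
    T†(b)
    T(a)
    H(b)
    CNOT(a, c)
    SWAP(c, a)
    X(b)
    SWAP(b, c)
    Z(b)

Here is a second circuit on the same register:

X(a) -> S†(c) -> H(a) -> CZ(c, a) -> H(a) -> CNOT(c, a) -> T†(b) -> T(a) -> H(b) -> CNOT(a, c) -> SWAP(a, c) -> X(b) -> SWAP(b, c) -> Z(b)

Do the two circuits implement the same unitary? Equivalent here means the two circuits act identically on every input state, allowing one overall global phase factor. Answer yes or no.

Yes: on every input state the two circuits agree up to one overall phase factor.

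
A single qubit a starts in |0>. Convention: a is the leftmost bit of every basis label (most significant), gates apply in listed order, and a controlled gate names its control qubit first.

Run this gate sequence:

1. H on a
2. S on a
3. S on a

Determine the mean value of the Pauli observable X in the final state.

The observable X averages to -1.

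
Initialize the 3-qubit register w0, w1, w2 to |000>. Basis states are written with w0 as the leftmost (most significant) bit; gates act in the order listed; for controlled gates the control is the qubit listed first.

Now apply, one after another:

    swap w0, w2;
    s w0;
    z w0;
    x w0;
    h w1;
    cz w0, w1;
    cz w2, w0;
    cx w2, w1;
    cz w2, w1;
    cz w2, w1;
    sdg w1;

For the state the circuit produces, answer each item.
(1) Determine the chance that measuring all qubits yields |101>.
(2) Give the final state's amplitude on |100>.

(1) The probability of measuring |101> is 0.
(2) |100> carries amplitude sqrt(2)/2 in the final state.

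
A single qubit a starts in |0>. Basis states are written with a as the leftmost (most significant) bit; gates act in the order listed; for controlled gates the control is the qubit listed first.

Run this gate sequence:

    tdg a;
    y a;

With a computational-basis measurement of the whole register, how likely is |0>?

A full measurement returns |0> with probability 0.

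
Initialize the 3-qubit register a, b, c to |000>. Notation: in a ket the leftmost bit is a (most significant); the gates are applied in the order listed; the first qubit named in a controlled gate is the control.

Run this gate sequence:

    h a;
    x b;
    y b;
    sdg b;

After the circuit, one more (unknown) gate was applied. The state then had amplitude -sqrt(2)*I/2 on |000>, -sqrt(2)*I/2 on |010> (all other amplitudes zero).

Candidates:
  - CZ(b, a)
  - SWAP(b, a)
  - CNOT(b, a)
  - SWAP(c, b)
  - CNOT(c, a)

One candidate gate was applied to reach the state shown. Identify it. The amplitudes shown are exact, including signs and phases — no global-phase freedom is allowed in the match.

The unique candidate consistent with the amplitudes is SWAP(b, a).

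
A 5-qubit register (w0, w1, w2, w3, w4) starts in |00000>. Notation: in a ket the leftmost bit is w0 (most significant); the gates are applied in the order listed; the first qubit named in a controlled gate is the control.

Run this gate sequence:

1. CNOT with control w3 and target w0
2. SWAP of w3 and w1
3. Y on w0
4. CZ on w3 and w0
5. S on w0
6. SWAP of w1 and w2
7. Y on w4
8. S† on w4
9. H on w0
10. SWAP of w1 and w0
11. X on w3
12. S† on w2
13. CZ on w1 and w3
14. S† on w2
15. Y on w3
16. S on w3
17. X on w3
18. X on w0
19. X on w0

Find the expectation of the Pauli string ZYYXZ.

The observable ZYYXZ averages to 0.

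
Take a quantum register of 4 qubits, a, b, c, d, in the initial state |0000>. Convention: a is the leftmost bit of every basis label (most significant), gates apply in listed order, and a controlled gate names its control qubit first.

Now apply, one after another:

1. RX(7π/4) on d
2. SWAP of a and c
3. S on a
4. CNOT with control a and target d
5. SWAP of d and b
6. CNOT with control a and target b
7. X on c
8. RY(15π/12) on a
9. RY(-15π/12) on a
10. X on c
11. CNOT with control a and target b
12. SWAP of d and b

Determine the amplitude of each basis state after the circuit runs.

After the circuit, the state carries amplitude -sqrt(sqrt(2) + 2)/2 on |0000>, -I*sqrt(2 - sqrt(2))/2 on |0001>, and 0 on every other basis state. Key observation: gates 5-12 undo each other exactly, leaving only the rest of the circuit to track.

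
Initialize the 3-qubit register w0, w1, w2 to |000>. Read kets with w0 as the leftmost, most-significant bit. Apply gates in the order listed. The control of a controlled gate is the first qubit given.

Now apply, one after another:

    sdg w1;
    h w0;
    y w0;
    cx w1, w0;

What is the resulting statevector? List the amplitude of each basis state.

The final amplitudes are -sqrt(2)*I/2 on |000>, sqrt(2)*I/2 on |100>, and 0 on every other basis state.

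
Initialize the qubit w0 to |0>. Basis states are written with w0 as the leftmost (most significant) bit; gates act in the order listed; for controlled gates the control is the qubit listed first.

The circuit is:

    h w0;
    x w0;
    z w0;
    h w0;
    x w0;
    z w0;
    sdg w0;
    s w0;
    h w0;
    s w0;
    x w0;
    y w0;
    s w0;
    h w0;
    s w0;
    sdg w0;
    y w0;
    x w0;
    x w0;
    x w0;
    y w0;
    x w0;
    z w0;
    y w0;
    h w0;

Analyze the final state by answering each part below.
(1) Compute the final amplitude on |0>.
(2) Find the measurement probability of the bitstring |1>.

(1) The final state's coefficient on |0> equals -sqrt(2)/2.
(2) The probability of measuring |1> is 1/2.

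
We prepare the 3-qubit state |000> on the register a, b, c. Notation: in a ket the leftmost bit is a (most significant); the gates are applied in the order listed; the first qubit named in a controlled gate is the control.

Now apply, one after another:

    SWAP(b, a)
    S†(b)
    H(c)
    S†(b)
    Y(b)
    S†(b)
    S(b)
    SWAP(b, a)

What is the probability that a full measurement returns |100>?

Outcome |100> occurs with probability 1/2.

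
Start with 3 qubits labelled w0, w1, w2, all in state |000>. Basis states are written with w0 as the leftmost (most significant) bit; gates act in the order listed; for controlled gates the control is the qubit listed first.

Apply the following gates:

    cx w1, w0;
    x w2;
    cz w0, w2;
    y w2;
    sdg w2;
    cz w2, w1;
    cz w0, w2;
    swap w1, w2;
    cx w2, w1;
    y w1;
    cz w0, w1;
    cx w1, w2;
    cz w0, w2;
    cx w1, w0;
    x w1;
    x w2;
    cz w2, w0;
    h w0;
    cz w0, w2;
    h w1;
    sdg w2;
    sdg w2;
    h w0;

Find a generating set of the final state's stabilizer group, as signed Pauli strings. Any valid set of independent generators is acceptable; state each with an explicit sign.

The final state is stabilized by the group generated by +IXI, -ZII, +IIZ; other independent generating sets are equally valid.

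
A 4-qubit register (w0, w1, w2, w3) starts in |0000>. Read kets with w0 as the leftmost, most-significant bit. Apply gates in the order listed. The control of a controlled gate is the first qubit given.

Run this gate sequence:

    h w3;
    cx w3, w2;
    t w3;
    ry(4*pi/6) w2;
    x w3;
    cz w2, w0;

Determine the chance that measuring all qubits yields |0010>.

The probability of measuring |0010> is 1/8.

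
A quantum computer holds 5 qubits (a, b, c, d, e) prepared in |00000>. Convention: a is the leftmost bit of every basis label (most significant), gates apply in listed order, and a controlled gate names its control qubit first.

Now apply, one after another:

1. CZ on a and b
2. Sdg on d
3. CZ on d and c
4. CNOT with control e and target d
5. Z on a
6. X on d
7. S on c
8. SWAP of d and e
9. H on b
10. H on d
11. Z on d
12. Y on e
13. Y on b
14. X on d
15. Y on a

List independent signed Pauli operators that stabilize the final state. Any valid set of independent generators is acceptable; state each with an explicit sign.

The stabilizer group can be generated by -IXIII, -IIIXI, -ZIIII, +IIZII, +IIIIZ, among other valid generating sets.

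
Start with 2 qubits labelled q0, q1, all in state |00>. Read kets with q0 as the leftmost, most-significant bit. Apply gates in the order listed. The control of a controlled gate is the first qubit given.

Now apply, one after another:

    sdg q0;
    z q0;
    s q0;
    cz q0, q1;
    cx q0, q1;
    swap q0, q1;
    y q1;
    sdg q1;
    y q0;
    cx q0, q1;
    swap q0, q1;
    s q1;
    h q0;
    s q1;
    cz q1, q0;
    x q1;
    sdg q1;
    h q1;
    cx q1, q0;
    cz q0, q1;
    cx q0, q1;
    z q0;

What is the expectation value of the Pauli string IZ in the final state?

The observable IZ averages to 0.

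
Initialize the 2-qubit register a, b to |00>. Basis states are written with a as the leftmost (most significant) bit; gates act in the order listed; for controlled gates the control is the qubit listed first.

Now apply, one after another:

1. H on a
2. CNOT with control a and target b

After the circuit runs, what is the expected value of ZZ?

In the final state, ZZ has expectation 1.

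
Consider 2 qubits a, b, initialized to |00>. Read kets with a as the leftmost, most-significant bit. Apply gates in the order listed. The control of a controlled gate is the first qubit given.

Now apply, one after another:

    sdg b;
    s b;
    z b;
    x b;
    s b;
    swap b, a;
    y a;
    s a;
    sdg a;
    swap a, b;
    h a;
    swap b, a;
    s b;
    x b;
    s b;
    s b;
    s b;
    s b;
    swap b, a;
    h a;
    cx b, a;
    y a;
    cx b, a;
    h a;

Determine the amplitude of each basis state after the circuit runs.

The final amplitudes are sqrt(2)*I/2 on |00>, 0 on |01>, sqrt(2)/2 on |10>, 0 on |11>. Key observation: steps 15-18 multiply out to the identity, so the circuit reduces to the remaining gates.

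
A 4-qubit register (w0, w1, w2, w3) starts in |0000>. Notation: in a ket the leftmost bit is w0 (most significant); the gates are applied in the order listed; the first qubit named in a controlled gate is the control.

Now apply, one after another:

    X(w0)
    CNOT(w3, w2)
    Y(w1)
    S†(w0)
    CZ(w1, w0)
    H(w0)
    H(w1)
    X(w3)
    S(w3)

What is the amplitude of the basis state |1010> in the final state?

The final state's coefficient on |1010> equals 0.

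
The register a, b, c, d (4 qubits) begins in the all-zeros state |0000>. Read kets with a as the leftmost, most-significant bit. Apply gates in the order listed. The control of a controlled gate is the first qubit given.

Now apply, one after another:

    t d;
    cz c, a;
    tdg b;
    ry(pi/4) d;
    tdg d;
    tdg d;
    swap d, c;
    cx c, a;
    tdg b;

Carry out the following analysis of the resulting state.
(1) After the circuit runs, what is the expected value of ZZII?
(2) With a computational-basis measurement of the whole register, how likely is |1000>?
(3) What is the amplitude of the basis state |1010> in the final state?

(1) The observable ZZII averages to sqrt(2)/2.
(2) The probability of measuring |1000> is 0.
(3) The amplitude on |1010> is -I*sqrt(2 - sqrt(2))/2.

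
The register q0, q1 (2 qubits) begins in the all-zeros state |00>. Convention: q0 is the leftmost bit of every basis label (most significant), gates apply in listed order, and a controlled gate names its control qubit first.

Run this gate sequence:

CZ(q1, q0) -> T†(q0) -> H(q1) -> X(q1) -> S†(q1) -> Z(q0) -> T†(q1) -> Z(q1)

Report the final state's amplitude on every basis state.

The final amplitudes are sqrt(2)/2 on |00>, sqrt(2)*exp(I*pi/4)/2 on |01>, 0 on |10>, 0 on |11>.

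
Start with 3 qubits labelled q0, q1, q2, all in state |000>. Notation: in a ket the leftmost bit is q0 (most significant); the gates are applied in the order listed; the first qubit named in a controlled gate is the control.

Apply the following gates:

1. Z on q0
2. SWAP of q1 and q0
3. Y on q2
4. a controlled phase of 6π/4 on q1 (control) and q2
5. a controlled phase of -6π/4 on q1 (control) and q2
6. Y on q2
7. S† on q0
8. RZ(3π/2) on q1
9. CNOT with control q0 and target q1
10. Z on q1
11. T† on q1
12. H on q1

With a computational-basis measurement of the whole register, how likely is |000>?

A full measurement returns |000> with probability 1/2. Key observation: gates 3-6 undo each other exactly, leaving only the rest of the circuit to track.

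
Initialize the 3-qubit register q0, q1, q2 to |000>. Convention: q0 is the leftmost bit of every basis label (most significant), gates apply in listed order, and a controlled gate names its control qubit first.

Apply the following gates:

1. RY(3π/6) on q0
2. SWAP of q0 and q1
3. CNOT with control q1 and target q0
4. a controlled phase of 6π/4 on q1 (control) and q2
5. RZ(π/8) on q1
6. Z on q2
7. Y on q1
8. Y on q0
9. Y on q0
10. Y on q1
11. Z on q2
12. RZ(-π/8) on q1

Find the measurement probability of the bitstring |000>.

The probability of measuring |000> is 1/2.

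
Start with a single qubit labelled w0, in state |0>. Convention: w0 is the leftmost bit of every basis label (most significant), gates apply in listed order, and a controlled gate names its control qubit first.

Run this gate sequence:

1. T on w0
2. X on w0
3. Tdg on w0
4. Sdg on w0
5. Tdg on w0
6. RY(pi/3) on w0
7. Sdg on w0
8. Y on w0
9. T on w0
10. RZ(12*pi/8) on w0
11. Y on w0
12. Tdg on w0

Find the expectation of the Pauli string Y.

In the final state, Y has expectation sqrt(3)/2.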